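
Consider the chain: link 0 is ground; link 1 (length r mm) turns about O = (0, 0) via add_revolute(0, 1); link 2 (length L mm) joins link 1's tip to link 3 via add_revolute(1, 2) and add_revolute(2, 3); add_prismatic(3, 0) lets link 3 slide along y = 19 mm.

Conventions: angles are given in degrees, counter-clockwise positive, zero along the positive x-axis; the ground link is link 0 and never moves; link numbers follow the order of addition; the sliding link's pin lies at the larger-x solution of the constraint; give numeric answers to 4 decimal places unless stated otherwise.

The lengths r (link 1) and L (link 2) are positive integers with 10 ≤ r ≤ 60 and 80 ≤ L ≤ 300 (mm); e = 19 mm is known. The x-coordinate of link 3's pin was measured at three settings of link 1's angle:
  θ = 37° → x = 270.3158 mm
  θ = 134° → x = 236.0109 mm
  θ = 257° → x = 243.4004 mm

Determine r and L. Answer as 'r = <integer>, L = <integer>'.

constraint per measurement: (x − r cos θ)² + (r sin θ − e)² = L²
subtracting the θ₁ and θ₂ equations cancels the r² and L² terms:
r = (x₁² − x₂²) / (2[(x₁cos θ₁ + e sin θ₁) − (x₂cos θ₂ + e sin θ₂)]) = 23.0000 → r = 23
L² = (x₁ − r cos θ₁)² + (r sin θ₁ − e)² = 63503.9907 → L = 252.0000 → L = 252
check at θ₃=257°: x = 243.4004 (printed 243.4004) ✓

r = 23, L = 252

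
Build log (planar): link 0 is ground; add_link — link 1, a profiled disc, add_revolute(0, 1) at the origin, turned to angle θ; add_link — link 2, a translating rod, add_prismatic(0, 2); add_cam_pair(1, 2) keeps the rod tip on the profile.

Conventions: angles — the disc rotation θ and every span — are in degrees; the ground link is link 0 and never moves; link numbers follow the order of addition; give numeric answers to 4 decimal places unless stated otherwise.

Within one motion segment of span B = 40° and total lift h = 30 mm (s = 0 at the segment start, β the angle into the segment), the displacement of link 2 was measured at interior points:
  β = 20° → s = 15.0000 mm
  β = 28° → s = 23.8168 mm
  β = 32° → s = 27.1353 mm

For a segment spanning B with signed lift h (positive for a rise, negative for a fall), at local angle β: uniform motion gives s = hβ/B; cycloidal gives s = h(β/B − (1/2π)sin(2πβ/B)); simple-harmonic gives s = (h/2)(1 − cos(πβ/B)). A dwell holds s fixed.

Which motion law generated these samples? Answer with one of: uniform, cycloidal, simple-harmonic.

candidates at β/B = r: uniform s = h·r (linear in β); cycloidal s = h·(r − sin(2πr)/(2π)); simple-harmonic s = (h/2)(1 − cos(πr))
β=20°: printed 15.0000 | uniform 15.0000, cycloidal 15.0000, simple-harmonic 15.0000
β=28°: printed 23.8168 | uniform 21.0000, cycloidal 25.5410, simple-harmonic 23.8168
β=32°: printed 27.1353 | uniform 24.0000, cycloidal 28.5410, simple-harmonic 27.1353
only one law matches every sample → simple-harmonic

simple-harmonic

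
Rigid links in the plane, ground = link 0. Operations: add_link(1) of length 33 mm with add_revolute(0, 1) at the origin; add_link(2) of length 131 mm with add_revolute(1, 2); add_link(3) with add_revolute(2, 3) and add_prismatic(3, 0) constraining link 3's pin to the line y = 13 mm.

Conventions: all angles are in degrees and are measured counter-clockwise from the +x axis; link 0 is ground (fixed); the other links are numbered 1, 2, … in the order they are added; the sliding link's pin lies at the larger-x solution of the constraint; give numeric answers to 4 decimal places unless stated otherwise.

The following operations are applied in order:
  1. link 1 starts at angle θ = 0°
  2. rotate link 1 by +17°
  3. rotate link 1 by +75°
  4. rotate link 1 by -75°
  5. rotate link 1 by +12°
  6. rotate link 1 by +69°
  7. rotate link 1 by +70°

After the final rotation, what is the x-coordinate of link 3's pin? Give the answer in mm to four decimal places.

geometry: r = 33 mm, L = 131 mm, e = 13 mm; θ starts at 0°
rotate link 1 by +17°: θ ← 0° +17° = 17°
rotate link 1 by +75°: θ ← 17° +75° = 92°
rotate link 1 by -75°: θ ← 92° -75° = 17°
rotate link 1 by +12°: θ ← 17° +12° = 29°
rotate link 1 by +69°: θ ← 29° +69° = 98°
rotate link 1 by +70°: θ ← 98° +70° = 168°
crank pin P = (r cos θ, r sin θ) = (-32.278871, 6.861086)
h = r sin θ − e = 6.861086 − 13 = -6.138914
x = r cos θ + √(L² − h²) = -32.278871 + 130.856080 = 98.577209

98.5772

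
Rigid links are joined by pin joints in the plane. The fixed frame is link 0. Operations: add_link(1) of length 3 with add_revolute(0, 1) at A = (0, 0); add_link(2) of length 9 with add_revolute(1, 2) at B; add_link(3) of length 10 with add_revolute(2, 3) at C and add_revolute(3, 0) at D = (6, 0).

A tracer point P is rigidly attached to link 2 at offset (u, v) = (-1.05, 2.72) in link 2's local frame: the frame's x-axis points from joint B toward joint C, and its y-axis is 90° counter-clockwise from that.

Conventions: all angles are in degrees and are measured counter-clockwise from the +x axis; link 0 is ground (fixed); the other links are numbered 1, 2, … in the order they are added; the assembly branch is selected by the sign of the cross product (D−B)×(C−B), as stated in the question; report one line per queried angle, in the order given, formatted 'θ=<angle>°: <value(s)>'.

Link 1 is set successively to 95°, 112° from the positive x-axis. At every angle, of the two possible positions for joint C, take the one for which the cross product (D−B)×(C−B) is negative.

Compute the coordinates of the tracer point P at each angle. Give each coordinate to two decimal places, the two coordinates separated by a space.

A=(0,0), D=(6.00,0)
θ=95°: B = A + 3.00·(cos95°, sin95°) = (-0.2615, 2.9886)
θ=95°: |BD| = 6.9381
θ=95°: circle(B,9.00) ∩ circle(D,10.00): a=2.0998, h=8.7516
θ=95°:   candidates: C₊=(5.4033,9.9822) cross=60.720; C₋=(-2.1362,-5.8140) cross=-60.720
θ=95°:   branch - wants cross < 0 → take C=(-2.1362,-5.8140) (cross=-60.720)
θ=95°: ex = (C−B)/|BC| = (-0.2083,-0.9781); ey = (0.9781,-0.2083)
θ=95°: P = B + -1.05·ex + 2.72·ey = (2.6176,3.4490)
θ=112°: B = A + 3.00·(cos112°, sin112°) = (-1.1238, 2.7816)
θ=112°: |BD| = 7.6476
θ=112°: circle(B,9.00) ∩ circle(D,10.00): a=2.5816, h=8.6218
θ=112°:   candidates: C₊=(4.4168,9.8739) cross=65.936; C₋=(-1.8549,-6.1887) cross=-65.936
θ=112°:   branch - wants cross < 0 → take C=(-1.8549,-6.1887) (cross=-65.936)
θ=112°: ex = (C−B)/|BC| = (-0.0812,-0.9967); ey = (0.9967,-0.0812)
θ=112°: P = B + -1.05·ex + 2.72·ey = (1.6725,3.6071)

θ=95°: 2.62 3.45
θ=112°: 1.67 3.61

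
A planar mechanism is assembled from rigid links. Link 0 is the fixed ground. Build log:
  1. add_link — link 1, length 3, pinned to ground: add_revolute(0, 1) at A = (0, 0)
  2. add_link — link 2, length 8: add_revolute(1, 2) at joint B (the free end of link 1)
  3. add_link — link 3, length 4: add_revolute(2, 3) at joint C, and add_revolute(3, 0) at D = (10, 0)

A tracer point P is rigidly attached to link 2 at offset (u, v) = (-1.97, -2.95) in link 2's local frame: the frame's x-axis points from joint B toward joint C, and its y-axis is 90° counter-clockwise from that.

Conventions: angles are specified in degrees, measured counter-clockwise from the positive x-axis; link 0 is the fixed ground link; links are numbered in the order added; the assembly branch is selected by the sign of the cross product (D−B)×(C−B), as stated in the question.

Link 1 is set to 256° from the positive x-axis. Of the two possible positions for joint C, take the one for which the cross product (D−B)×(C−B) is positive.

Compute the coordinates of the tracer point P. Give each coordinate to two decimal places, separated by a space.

A=(0,0), D=(10.00,0)
B = A + 3.00·(cos256°, sin256°) = (-0.7258, -2.9109)
|BD| = 11.1137
circle(B,8.00) ∩ circle(D,4.00): a=7.7164, h=2.1113
  candidates: C₊=(6.1682,1.1478) cross=23.465; C₋=(7.2742,-2.9275) cross=-23.465
  branch + wants cross > 0 → take C=(6.1682,1.1478) (cross=23.465)
ex = (C−B)/|BC| = (0.8617,0.5073); ey = (-0.5073,0.8617)
P = B + -1.97·ex + -2.95·ey = (-0.9268,-6.4525)

-0.93 -6.45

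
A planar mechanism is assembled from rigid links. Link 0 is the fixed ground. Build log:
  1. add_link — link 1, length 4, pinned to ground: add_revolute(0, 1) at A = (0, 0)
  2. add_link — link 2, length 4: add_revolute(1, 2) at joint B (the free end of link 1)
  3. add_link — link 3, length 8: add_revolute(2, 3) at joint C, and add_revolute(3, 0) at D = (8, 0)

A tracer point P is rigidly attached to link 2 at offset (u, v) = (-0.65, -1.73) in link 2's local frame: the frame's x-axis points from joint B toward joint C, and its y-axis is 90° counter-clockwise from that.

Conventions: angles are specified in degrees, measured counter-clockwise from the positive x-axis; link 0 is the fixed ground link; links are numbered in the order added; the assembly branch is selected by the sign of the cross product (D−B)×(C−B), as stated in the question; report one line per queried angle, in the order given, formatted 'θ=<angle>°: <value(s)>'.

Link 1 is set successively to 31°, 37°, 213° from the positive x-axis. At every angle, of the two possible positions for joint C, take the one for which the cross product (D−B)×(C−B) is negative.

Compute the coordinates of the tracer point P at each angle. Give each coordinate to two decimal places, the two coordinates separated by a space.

A=(0,0), D=(8.00,0)
θ=31°: B = A + 4.00·(cos31°, sin31°) = (3.4287, 2.0602)
θ=31°: |BD| = 5.0141
θ=31°: circle(B,4.00) ∩ circle(D,8.00): a=-2.2794, h=3.2870
θ=31°:   candidates: C₊=(2.7010,5.9934) cross=16.481; C₋=(-0.0000,0.0000) cross=-16.481
θ=31°:   branch - wants cross < 0 → take C=(-0.0000,0.0000) (cross=-16.481)
θ=31°: ex = (C−B)/|BC| = (-0.8572,-0.5150); ey = (0.5150,-0.8572)
θ=31°: P = B + -0.65·ex + -1.73·ey = (3.0948,3.8778)
θ=37°: B = A + 4.00·(cos37°, sin37°) = (3.1945, 2.4073)
θ=37°: |BD| = 5.3747
θ=37°: circle(B,4.00) ∩ circle(D,8.00): a=-1.7780, h=3.5831
θ=37°:   candidates: C₊=(3.2097,6.4072) cross=19.258; C₋=(0.0000,0.0000) cross=-19.258
θ=37°:   branch - wants cross < 0 → take C=(0.0000,0.0000) (cross=-19.258)
θ=37°: ex = (C−B)/|BC| = (-0.7986,-0.6018); ey = (0.6018,-0.7986)
θ=37°: P = B + -0.65·ex + -1.73·ey = (2.6725,4.1801)
θ=213°: B = A + 4.00·(cos213°, sin213°) = (-3.3547, -2.1786)
θ=213°: |BD| = 11.5618
θ=213°: circle(B,4.00) ∩ circle(D,8.00): a=3.7051, h=1.5074
θ=213°:   candidates: C₊=(-0.0000,0.0000) cross=17.428; C₋=(0.5681,-2.9608) cross=-17.428
θ=213°:   branch - wants cross < 0 → take C=(0.5681,-2.9608) (cross=-17.428)
θ=213°: ex = (C−B)/|BC| = (0.9807,-0.1956); ey = (0.1956,0.9807)
θ=213°: P = B + -0.65·ex + -1.73·ey = (-4.3305,-3.7480)

θ=31°: 3.09 3.88
θ=37°: 2.67 4.18
θ=213°: -4.33 -3.75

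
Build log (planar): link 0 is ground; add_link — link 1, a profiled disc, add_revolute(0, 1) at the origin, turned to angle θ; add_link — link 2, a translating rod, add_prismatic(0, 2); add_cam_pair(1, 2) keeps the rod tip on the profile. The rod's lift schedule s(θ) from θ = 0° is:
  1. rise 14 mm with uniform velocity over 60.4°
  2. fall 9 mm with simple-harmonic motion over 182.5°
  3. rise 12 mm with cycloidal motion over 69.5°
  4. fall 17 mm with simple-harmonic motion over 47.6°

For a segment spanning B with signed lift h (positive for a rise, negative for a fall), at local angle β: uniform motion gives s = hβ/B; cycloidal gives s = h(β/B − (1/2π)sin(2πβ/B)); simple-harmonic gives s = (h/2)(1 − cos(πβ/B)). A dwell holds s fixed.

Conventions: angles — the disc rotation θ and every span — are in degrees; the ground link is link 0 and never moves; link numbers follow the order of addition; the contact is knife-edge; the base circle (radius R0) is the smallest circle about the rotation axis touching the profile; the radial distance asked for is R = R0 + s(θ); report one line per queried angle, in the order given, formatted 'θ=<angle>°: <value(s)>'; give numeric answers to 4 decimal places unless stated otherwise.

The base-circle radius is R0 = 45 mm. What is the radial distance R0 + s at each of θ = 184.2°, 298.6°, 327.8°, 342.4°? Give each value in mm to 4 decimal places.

seg 1 [0°–60.4°] uniform, h=14: full span → s += 14 → s = 14.0000
seg 2 [60.4°–242.9°] simple-harmonic, h=-9: θ=184.2° here. β=123.8, B=182.5. -9/2·(1 − cos(π·0.6784)) = -6.8916 → s = 7.1084
seg 2 [60.4°–242.9°] simple-harmonic, h=-9: full span → s += -9 → s = 5.0000
seg 3 [242.9°–312.4°] cycloidal, h=12: θ=298.6° here. β=55.7, B=69.5. 12·(0.8014 − sin(2π·0.8014)/(2π)) = 11.4282 → s = 16.4282
seg 3 [242.9°–312.4°] cycloidal, h=12: full span → s += 12 → s = 17.0000
seg 4 [312.4°–360°] simple-harmonic, h=-17: θ=327.8° here. β=15.4, B=47.6. -17/2·(1 − cos(π·0.3235)) = -4.0253 → s = 12.9747
seg 4 [312.4°–360°] simple-harmonic, h=-17: θ=342.4° here. β=30, B=47.6. -17/2·(1 − cos(π·0.6303)) = -11.8819 → s = 5.1181
θ=184.2°: R = R0 + s = 45 + 7.1084 = 52.1084
θ=298.6°: R = R0 + s = 45 + 16.4282 = 61.4282
θ=327.8°: R = R0 + s = 45 + 12.9747 = 57.9747
θ=342.4°: R = R0 + s = 45 + 5.1181 = 50.1181

θ=184.2°: 52.1084
θ=298.6°: 61.4282
θ=327.8°: 57.9747
θ=342.4°: 50.1181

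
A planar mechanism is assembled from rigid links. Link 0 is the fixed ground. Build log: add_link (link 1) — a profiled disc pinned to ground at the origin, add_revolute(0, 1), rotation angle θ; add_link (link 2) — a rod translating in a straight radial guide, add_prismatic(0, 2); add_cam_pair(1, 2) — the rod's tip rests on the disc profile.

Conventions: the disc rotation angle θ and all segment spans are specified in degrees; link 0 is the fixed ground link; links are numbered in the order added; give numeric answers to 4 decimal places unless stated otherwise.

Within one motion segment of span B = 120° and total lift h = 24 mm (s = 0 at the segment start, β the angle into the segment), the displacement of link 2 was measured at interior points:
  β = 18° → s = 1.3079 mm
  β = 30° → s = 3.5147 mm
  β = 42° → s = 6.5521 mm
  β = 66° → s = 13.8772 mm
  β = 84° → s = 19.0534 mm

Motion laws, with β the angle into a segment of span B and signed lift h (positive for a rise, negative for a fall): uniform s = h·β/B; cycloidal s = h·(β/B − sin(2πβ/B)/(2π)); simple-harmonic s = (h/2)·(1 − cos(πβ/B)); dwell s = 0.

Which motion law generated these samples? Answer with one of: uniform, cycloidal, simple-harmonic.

candidates at β/B = r: uniform s = h·r (linear in β); cycloidal s = h·(r − sin(2πr)/(2π)); simple-harmonic s = (h/2)(1 − cos(πr))
β=18°: printed 1.3079 | uniform 3.6000, cycloidal 0.5098, simple-harmonic 1.3079
β=30°: printed 3.5147 | uniform 6.0000, cycloidal 2.1803, simple-harmonic 3.5147
β=42°: printed 6.5521 | uniform 8.4000, cycloidal 5.3098, simple-harmonic 6.5521
β=66°: printed 13.8772 | uniform 13.2000, cycloidal 14.3804, simple-harmonic 13.8772
β=84°: printed 19.0534 | uniform 16.8000, cycloidal 20.4328, simple-harmonic 19.0534
only one law matches every sample → simple-harmonic

simple-harmonic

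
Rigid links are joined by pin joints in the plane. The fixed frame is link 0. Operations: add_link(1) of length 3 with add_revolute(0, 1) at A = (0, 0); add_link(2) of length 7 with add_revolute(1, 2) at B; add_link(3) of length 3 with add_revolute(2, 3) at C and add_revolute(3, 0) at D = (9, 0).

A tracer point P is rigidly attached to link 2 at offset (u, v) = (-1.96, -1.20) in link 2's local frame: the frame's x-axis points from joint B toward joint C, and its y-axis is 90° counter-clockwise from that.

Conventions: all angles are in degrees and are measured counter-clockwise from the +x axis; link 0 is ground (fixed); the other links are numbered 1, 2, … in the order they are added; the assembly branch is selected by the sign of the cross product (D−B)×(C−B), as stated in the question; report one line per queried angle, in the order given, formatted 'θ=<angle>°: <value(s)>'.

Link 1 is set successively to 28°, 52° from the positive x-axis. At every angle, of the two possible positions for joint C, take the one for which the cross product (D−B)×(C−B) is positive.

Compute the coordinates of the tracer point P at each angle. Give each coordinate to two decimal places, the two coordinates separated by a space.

A=(0,0), D=(9.00,0)
θ=28°: B = A + 3.00·(cos28°, sin28°) = (2.6488, 1.4084)
θ=28°: |BD| = 6.5054
θ=28°: circle(B,7.00) ∩ circle(D,3.00): a=6.3271, h=2.9947
θ=28°:   candidates: C₊=(9.4742,2.9623) cross=19.482; C₋=(8.1775,-2.8850) cross=-19.482
θ=28°:   branch + wants cross > 0 → take C=(9.4742,2.9623) (cross=19.482)
θ=28°: ex = (C−B)/|BC| = (0.9751,0.2220); ey = (-0.2220,0.9751)
θ=28°: P = B + -1.96·ex + -1.20·ey = (1.0041,-0.1967)
θ=52°: B = A + 3.00·(cos52°, sin52°) = (1.8470, 2.3640)
θ=52°: |BD| = 7.5335
θ=52°: circle(B,7.00) ∩ circle(D,3.00): a=6.4216, h=2.7863
θ=52°:   candidates: C₊=(8.8185,2.9945) cross=20.991; C₋=(7.0698,-2.2966) cross=-20.991
θ=52°:   branch + wants cross > 0 → take C=(8.8185,2.9945) (cross=20.991)
θ=52°: ex = (C−B)/|BC| = (0.9959,0.0901); ey = (-0.0901,0.9959)
θ=52°: P = B + -1.96·ex + -1.20·ey = (0.0030,0.9924)

θ=28°: 1.00 -0.20
θ=52°: 0.00 0.99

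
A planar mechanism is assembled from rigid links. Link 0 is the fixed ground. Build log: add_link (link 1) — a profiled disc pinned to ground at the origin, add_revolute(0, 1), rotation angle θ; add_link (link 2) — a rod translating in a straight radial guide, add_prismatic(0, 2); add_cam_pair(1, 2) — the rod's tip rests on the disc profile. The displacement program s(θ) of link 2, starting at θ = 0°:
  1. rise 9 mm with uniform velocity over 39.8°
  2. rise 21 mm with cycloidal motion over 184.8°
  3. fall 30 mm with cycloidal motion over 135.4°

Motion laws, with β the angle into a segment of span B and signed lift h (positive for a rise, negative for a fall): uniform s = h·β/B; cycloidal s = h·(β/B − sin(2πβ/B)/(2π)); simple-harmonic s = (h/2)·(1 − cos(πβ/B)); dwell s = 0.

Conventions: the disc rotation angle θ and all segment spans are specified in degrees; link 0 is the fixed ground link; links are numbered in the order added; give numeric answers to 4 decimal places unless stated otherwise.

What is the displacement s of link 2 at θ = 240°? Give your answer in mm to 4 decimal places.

seg 1 [0°–39.8°] uniform, h=9: full span → s += 9 → s = 9.0000
seg 2 [39.8°–224.6°] cycloidal, h=21: full span → s += 21 → s = 30.0000
seg 3 [224.6°–360°] cycloidal, h=-30: θ=240° here. β=15.4, B=135.4. -30·(0.1137 − sin(2π·0.1137)/(2π)) = -0.2831 → s = 29.7169

29.7169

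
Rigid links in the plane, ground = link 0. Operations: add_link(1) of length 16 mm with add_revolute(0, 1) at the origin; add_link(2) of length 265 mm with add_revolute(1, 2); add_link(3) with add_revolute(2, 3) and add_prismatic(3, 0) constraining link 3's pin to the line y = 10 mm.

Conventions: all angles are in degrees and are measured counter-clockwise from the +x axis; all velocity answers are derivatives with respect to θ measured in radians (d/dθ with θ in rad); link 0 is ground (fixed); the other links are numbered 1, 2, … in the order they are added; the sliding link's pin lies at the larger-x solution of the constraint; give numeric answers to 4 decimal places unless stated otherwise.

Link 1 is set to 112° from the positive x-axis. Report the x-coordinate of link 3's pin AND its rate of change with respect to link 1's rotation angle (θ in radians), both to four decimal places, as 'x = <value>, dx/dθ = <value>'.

geometry: r = 16 mm, L = 265 mm, e = 10 mm
crank pin P = (r cos θ, r sin θ) = (-5.993705, 14.834942)
h = r sin θ − e = 14.834942 − 10 = 4.834942
x = r cos θ + √(L² − h²) = -5.993705 + 264.955889 = 258.962184
dx/dθ = −r sin θ − h·r cos θ/√(L² − h²) (θ in radians; h = 4.834942) = -14.725568

x = 258.9622, dx/dθ = -14.7256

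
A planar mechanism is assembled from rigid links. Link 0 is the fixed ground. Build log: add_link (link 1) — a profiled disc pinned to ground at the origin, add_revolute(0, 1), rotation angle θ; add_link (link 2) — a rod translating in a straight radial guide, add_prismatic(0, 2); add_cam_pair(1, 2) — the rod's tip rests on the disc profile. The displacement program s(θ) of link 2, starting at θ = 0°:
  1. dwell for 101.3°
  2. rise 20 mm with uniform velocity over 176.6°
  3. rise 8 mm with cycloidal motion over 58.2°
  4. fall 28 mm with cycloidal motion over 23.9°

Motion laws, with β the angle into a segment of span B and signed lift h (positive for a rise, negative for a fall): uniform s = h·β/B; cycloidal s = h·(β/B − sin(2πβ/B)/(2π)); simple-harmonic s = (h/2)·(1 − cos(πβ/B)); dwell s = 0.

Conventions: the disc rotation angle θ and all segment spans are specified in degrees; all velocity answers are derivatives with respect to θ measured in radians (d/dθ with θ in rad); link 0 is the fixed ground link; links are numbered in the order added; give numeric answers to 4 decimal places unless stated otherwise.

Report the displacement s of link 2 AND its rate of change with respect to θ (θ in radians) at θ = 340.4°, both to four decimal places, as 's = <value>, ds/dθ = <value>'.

seg 1 [0°–101.3°] dwell: s stays 0.0000
seg 2 [101.3°–277.9°] uniform, h=20: full span → s += 20 → s = 20.0000
seg 3 [277.9°–336.1°] cycloidal, h=8: full span → s += 8 → s = 28.0000
seg 4 [336.1°–360°] cycloidal, h=-28: θ=340.4° here. β=4.3, B=23.9. -28·(0.1799 − sin(2π·0.1799)/(2π)) = -1.0064 → s = 26.9936
velocity in seg [336.1°–360°] (cycloidal), θ in radians: β = 4.3° = 0.0750 rad, B = 23.9° = 0.4171 rad; ds/dθ = (h/B)(1 − cos(2πβ/B)) = ((-28)/0.4171)(1 − cos(2π·0.1799)) = -38.512498 mm/rad

s = 26.9936, ds/dθ = -38.5125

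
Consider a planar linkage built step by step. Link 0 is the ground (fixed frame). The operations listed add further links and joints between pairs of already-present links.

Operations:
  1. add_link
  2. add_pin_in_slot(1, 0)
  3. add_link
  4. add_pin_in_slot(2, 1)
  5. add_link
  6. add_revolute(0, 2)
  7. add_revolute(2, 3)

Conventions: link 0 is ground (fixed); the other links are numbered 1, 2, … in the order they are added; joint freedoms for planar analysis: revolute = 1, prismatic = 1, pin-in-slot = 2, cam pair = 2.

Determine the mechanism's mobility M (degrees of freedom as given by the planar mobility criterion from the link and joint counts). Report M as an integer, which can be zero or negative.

(L,J1,J2)=(1,0,0); link0 fixed
link1: (2,0,0)
PS 1-0 [J2]: (2,0,1)
link2: (3,0,1)
PS 2-1 [J2]: (3,0,2)
link3: (4,0,2)
R 0-2 [J1]: (4,1,2)
R 2-3 [J1]: (4,2,2)
Grübler: 3·3 − 2·2 − 2 = 3

M = 3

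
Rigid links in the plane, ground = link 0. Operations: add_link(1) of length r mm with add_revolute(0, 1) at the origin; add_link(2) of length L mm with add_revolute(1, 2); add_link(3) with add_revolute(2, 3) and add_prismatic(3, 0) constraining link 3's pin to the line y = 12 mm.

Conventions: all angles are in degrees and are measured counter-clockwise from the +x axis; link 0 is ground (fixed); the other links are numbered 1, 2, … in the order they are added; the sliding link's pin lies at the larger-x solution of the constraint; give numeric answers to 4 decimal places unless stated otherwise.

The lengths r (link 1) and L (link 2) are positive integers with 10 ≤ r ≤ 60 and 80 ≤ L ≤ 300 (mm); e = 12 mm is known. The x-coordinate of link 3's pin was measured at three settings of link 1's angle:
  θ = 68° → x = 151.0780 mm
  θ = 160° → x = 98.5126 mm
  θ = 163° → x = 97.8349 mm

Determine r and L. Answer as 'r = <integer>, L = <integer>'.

constraint per measurement: (x − r cos θ)² + (r sin θ − e)² = L²
subtracting the θ₁ and θ₂ equations cancels the r² and L² terms:
r = (x₁² − x₂²) / (2[(x₁cos θ₁ + e sin θ₁) − (x₂cos θ₂ + e sin θ₂)]) = 42.0000 → r = 42
L² = (x₁ − r cos θ₁)² + (r sin θ₁ − e)² = 19043.9963 → L = 138.0000 → L = 138
check at θ₃=163°: x = 97.8349 (printed 97.8349) ✓

r = 42, L = 138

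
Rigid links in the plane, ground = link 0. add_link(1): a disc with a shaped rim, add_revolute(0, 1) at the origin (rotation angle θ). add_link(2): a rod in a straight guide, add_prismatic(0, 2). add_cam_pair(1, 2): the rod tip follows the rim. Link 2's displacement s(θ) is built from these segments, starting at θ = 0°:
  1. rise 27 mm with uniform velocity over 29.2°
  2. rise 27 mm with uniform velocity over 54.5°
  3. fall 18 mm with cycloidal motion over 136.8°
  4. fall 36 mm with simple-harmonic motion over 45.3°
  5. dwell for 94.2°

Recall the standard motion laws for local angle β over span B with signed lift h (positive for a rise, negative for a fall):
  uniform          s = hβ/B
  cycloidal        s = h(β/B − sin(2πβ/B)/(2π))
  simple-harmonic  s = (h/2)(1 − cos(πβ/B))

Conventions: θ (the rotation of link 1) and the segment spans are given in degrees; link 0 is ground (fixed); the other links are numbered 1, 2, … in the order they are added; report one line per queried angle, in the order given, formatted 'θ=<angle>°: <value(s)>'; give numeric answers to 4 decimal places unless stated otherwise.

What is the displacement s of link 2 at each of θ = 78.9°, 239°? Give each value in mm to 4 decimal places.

segment 1 (0° to 29.2°, uniform, h = 27) is passed completely: s = 0.0000 + (27) = 27.0000
θ = 78.9° falls in segment 2 (29.2° to 83.7°, uniform, h = 27): β = 78.9 − 29.2 = 49.7°, B = 54.5°; Δs = 27·49.7/54.5 = 24.6220; s = 27.0000 + 24.6220 = 51.6220
segment 2 (29.2° to 83.7°, uniform, h = 27) is passed completely: s = 27.0000 + (27) = 54.0000
segment 3 (83.7° to 220.5°, cycloidal, h = -18) is passed completely: s = 54.0000 + (-18) = 36.0000
θ = 239° falls in segment 4 (220.5° to 265.8°, simple-harmonic, h = -36): β = 239 − 220.5 = 18.5°, B = 45.3°; Δs = -36/2·(1 − cos(π·0.4084)) = -12.8907; s = 36.0000 − 12.8907 = 23.1093

θ=78.9°: 51.6220
θ=239°: 23.1093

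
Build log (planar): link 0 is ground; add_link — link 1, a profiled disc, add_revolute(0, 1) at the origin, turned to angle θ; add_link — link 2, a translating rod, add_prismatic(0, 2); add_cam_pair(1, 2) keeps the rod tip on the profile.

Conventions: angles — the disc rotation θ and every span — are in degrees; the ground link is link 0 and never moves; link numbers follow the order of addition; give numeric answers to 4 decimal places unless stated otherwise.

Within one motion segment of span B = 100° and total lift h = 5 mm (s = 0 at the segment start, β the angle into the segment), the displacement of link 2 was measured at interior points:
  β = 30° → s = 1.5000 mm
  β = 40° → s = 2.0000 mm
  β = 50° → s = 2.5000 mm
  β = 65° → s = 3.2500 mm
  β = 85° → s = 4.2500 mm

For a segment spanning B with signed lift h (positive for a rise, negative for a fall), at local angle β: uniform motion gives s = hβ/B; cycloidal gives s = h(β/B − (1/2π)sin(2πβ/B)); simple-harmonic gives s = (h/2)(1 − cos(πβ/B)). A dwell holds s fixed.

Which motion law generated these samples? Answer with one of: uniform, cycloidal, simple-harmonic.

candidates at β/B = r: uniform s = h·r (linear in β); cycloidal s = h·(r − sin(2πr)/(2π)); simple-harmonic s = (h/2)(1 − cos(πr))
β=30°: printed 1.5000 | uniform 1.5000, cycloidal 0.7432, simple-harmonic 1.0305
β=40°: printed 2.0000 | uniform 2.0000, cycloidal 1.5323, simple-harmonic 1.7275
β=50°: printed 2.5000 | uniform 2.5000, cycloidal 2.5000, simple-harmonic 2.5000
β=65°: printed 3.2500 | uniform 3.2500, cycloidal 3.8938, simple-harmonic 3.6350
β=85°: printed 4.2500 | uniform 4.2500, cycloidal 4.8938, simple-harmonic 4.7275
only one law matches every sample → uniform

uniform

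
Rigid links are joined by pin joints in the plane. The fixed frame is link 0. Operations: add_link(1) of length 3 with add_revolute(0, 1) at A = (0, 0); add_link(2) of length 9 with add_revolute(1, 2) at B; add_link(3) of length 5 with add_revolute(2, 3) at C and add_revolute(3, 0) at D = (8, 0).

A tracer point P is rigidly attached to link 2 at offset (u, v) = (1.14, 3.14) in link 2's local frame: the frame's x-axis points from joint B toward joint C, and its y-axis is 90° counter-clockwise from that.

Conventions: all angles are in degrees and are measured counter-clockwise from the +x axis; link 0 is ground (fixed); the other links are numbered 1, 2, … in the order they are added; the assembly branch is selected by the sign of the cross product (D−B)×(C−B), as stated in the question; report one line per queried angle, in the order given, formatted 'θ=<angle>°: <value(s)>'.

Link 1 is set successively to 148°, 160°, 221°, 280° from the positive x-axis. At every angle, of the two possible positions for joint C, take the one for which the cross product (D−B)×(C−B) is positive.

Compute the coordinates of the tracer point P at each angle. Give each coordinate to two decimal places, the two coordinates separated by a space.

A=(0,0), D=(8.00,0)
θ=148°: B = A + 3.00·(cos148°, sin148°) = (-2.5441, 1.5898)
θ=148°: |BD| = 10.6633
θ=148°: circle(B,9.00) ∩ circle(D,5.00): a=7.9575, h=4.2046
θ=148°:   candidates: C₊=(5.9513,4.5610) cross=44.835; C₋=(4.6976,-3.7542) cross=-44.835
θ=148°:   branch + wants cross > 0 → take C=(5.9513,4.5610) (cross=44.835)
θ=148°: ex = (C−B)/|BC| = (0.9439,0.3301); ey = (-0.3301,0.9439)
θ=148°: P = B + 1.14·ex + 3.14·ey = (-2.5047,4.9301)
θ=160°: B = A + 3.00·(cos160°, sin160°) = (-2.8191, 1.0261)
θ=160°: |BD| = 10.8676
θ=160°: circle(B,9.00) ∩ circle(D,5.00): a=8.0103, h=4.1031
θ=160°:   candidates: C₊=(5.5428,4.3546) cross=44.591; C₋=(4.7680,-3.8150) cross=-44.591
θ=160°:   branch + wants cross > 0 → take C=(5.5428,4.3546) (cross=44.591)
θ=160°: ex = (C−B)/|BC| = (0.9291,0.3698); ey = (-0.3698,0.9291)
θ=160°: P = B + 1.14·ex + 3.14·ey = (-2.9212,4.3650)
θ=221°: B = A + 3.00·(cos221°, sin221°) = (-2.2641, -1.9682)
θ=221°: |BD| = 10.4511
θ=221°: circle(B,9.00) ∩ circle(D,5.00): a=7.9047, h=4.3030
θ=221°:   candidates: C₊=(4.6888,3.7464) cross=44.971; C₋=(6.3095,-4.7055) cross=-44.971
θ=221°:   branch + wants cross > 0 → take C=(4.6888,3.7464) (cross=44.971)
θ=221°: ex = (C−B)/|BC| = (0.7725,0.6350); ey = (-0.6350,0.7725)
θ=221°: P = B + 1.14·ex + 3.14·ey = (-3.3772,1.1815)
θ=280°: B = A + 3.00·(cos280°, sin280°) = (0.5209, -2.9544)
θ=280°: |BD| = 8.0414
θ=280°: circle(B,9.00) ∩ circle(D,5.00): a=7.5027, h=4.9709
θ=280°:   candidates: C₊=(5.6726,4.4253) cross=39.973; C₋=(9.3252,-4.8212) cross=-39.973
θ=280°:   branch + wants cross > 0 → take C=(5.6726,4.4253) (cross=39.973)
θ=280°: ex = (C−B)/|BC| = (0.5724,0.8200); ey = (-0.8200,0.5724)
θ=280°: P = B + 1.14·ex + 3.14·ey = (-1.4012,-0.2223)

θ=148°: -2.50 4.93
θ=160°: -2.92 4.37
θ=221°: -3.38 1.18
θ=280°: -1.40 -0.22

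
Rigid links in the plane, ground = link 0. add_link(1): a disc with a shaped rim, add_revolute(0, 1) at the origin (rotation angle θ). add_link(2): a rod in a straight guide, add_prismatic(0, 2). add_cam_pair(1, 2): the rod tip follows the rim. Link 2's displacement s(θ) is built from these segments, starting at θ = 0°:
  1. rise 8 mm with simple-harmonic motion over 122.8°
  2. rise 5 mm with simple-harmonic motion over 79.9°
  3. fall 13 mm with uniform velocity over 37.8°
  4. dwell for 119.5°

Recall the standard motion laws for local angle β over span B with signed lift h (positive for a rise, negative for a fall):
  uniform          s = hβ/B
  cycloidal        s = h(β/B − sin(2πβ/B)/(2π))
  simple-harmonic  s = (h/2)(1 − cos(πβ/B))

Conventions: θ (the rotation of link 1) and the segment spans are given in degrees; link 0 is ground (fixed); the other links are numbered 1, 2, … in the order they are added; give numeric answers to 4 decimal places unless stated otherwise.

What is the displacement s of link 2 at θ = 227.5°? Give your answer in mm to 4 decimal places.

segment 1 (0° to 122.8°, simple-harmonic, h = 8) is passed completely: s = 0.0000 + (8) = 8.0000
segment 2 (122.8° to 202.7°, simple-harmonic, h = 5) is passed completely: s = 8.0000 + (5) = 13.0000
θ = 227.5° falls in segment 3 (202.7° to 240.5°, uniform, h = -13): β = 227.5 − 202.7 = 24.8°, B = 37.8°; Δs = -13·24.8/37.8 = -8.5291; s = 13.0000 − 8.5291 = 4.4709

4.4709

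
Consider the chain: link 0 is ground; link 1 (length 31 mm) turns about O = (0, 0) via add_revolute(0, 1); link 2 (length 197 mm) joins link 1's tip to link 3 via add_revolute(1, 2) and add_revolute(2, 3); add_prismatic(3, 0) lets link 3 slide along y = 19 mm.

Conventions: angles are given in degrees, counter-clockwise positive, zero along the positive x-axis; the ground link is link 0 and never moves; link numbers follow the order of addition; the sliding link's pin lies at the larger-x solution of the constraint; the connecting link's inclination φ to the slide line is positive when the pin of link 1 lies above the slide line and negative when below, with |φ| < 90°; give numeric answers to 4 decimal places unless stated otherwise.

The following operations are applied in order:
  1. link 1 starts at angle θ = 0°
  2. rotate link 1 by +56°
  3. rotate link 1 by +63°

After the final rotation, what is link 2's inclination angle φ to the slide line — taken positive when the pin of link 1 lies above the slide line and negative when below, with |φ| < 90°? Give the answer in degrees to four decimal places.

geometry: r = 31 mm, L = 197 mm, e = 19 mm; θ starts at 0°
rotate link 1 by +56°: θ ← 0° +56° = 56°
rotate link 1 by +63°: θ ← 56° +63° = 119°
h = r sin θ − e = 27.113211 − 19 = 8.113211
sin φ = h / L = 8.113211 / 197 = 0.04118381
φ = arcsin(0.04118381) = 2.360326°

2.3603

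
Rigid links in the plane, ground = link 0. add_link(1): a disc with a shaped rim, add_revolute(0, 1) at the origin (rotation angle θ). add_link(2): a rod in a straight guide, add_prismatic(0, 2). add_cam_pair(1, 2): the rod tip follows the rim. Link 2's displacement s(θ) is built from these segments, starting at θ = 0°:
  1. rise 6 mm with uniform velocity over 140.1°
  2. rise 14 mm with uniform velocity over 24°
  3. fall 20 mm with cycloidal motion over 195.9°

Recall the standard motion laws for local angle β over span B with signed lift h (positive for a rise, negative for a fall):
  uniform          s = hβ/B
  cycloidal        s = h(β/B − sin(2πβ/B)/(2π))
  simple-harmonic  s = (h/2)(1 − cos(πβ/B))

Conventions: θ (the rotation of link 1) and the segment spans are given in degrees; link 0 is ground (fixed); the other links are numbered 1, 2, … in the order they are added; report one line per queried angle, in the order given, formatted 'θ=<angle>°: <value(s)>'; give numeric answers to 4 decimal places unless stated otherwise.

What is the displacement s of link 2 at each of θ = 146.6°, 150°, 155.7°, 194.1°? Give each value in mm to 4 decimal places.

segment 1 (0° to 140.1°, uniform, h = 6) is passed completely: s = 0.0000 + (6) = 6.0000
θ = 146.6° falls in segment 2 (140.1° to 164.1°, uniform, h = 14): β = 146.6 − 140.1 = 6.5°, B = 24°; Δs = 14·6.5/24 = 3.7917; s = 6.0000 + 3.7917 = 9.7917
θ = 150° falls in segment 2 (140.1° to 164.1°, uniform, h = 14): β = 150 − 140.1 = 9.9°, B = 24°; Δs = 14·9.9/24 = 5.7750; s = 6.0000 + 5.7750 = 11.7750
θ = 155.7° falls in segment 2 (140.1° to 164.1°, uniform, h = 14): β = 155.7 − 140.1 = 15.6°, B = 24°; Δs = 14·15.6/24 = 9.1000; s = 6.0000 + 9.1000 = 15.1000
segment 2 (140.1° to 164.1°, uniform, h = 14) is passed completely: s = 6.0000 + (14) = 20.0000
θ = 194.1° falls in segment 3 (164.1° to 360°, cycloidal, h = -20): β = 194.1 − 164.1 = 30°, B = 195.9°; Δs = -20·(0.1531 − sin(2π·0.1531)/(2π)) = -0.4512; s = 20.0000 − 0.4512 = 19.5488

θ=146.6°: 9.7917
θ=150°: 11.7750
θ=155.7°: 15.1000
θ=194.1°: 19.5488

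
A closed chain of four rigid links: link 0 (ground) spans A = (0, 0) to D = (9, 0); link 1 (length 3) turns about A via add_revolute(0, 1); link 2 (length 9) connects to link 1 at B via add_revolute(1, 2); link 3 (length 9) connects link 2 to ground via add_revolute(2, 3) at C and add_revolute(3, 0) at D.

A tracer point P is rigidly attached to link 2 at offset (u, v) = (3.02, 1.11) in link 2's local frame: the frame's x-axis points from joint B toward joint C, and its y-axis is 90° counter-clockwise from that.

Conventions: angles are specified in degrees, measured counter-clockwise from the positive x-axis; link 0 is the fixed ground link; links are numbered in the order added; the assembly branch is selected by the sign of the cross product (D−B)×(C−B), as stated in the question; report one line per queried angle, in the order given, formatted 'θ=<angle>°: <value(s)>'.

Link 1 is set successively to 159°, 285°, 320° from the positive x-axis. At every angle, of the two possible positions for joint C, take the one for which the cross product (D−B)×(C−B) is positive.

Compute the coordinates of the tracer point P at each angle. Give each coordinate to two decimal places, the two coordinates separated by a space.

A=(0,0), D=(9.00,0)
θ=159°: B = A + 3.00·(cos159°, sin159°) = (-2.8007, 1.0751)
θ=159°: |BD| = 11.8496
θ=159°: circle(B,9.00) ∩ circle(D,9.00): a=5.9248, h=6.7747
θ=159°:   candidates: C₊=(3.7143,7.2843) cross=80.278; C₋=(2.4850,-6.2092) cross=-80.278
θ=159°:   branch + wants cross > 0 → take C=(3.7143,7.2843) (cross=80.278)
θ=159°: ex = (C−B)/|BC| = (0.7239,0.6899); ey = (-0.6899,0.7239)
θ=159°: P = B + 3.02·ex + 1.11·ey = (-1.3804,3.9622)
θ=285°: B = A + 3.00·(cos285°, sin285°) = (0.7765, -2.8978)
θ=285°: |BD| = 8.7192
θ=285°: circle(B,9.00) ∩ circle(D,9.00): a=4.3596, h=7.8736
θ=285°:   candidates: C₊=(2.2715,5.9772) cross=68.651; C₋=(7.5050,-8.8750) cross=-68.651
θ=285°:   branch + wants cross > 0 → take C=(2.2715,5.9772) (cross=68.651)
θ=285°: ex = (C−B)/|BC| = (0.1661,0.9861); ey = (-0.9861,0.1661)
θ=285°: P = B + 3.02·ex + 1.11·ey = (0.1835,0.2646)
θ=320°: B = A + 3.00·(cos320°, sin320°) = (2.2981, -1.9284)
θ=320°: |BD| = 6.9738
θ=320°: circle(B,9.00) ∩ circle(D,9.00): a=3.4869, h=8.2971
θ=320°:   candidates: C₊=(3.3548,7.0094) cross=57.862; C₋=(7.9433,-8.9378) cross=-57.862
θ=320°:   branch + wants cross > 0 → take C=(3.3548,7.0094) (cross=57.862)
θ=320°: ex = (C−B)/|BC| = (0.1174,0.9931); ey = (-0.9931,0.1174)
θ=320°: P = B + 3.02·ex + 1.11·ey = (1.5504,1.2011)

θ=159°: -1.38 3.96
θ=285°: 0.18 0.26
θ=320°: 1.55 1.20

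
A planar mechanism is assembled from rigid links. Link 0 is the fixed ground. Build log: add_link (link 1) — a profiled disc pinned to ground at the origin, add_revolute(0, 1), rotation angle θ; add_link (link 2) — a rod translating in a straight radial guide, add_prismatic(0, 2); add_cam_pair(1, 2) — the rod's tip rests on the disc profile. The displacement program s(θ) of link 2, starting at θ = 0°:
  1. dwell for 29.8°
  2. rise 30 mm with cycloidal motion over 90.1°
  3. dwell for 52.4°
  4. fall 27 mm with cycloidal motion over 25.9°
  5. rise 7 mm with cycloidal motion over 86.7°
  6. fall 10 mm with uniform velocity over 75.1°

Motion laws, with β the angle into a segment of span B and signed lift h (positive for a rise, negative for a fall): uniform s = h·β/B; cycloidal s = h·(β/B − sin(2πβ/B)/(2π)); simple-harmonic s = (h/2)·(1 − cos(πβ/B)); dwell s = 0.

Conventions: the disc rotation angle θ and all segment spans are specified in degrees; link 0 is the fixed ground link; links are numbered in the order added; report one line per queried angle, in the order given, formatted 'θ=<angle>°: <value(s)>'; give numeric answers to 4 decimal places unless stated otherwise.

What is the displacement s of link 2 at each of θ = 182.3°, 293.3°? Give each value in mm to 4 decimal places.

seg 1 [0°–29.8°] dwell: s stays 0.0000
seg 2 [29.8°–119.9°] cycloidal, h=30: full span → s += 30 → s = 30.0000
seg 3 [119.9°–172.3°] dwell: s stays 30.0000
seg 4 [172.3°–198.2°] cycloidal, h=-27: θ=182.3° here. β=10, B=25.9. -27·(0.3861 − sin(2π·0.3861)/(2π)) = -7.6053 → s = 22.3947
seg 4 [172.3°–198.2°] cycloidal, h=-27: full span → s += -27 → s = 3.0000
seg 5 [198.2°–284.9°] cycloidal, h=7: full span → s += 7 → s = 10.0000
seg 6 [284.9°–360°] uniform, h=-10: θ=293.3° here. β=8.4, B=75.1. -10·8.4/75.1 = -1.1185 → s = 8.8815

θ=182.3°: 22.3947
θ=293.3°: 8.8815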